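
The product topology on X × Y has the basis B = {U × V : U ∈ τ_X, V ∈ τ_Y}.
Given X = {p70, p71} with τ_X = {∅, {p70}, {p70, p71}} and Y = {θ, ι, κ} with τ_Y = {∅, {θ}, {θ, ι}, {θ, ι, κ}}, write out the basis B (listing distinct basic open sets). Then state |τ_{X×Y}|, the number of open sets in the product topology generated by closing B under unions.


Basis B = {∅ × ∅, {p70} × {θ}, {p70} × {θ, ι}, {p70, p71} × {θ}, {p70} × {θ, ι, κ}, {p70, p71} × {θ, ι}, {p70, p71} × {θ, ι, κ}}; |τ_{X×Y}| = 10.

Enumerate products U × V with U ∈ τ_X, V ∈ τ_Y (deduplicated):
  ∅ × ∅ = {} (∅)
  {p70} × {θ} = {(p70,θ)}
  {p70} × {θ, ι} = {(p70,θ), (p70,ι)}
  {p70, p71} × {θ} = {(p70,θ), (p71,θ)}
  {p70} × {θ, ι, κ} = {(p70,θ), (p70,ι), (p70,κ)}
  {p70, p71} × {θ, ι} = {(p70,θ), (p70,ι), (p71,θ), (p71,ι)}
  {p70, p71} × {θ, ι, κ} = {(p70,θ), (p70,ι), (p70,κ), (p71,θ), (p71,ι), (p71,κ)}
These 7 distinct sets form the basis B.
Close under arbitrary unions to get τ_{X×Y}; counting gives |τ_{X×Y}| = 10.


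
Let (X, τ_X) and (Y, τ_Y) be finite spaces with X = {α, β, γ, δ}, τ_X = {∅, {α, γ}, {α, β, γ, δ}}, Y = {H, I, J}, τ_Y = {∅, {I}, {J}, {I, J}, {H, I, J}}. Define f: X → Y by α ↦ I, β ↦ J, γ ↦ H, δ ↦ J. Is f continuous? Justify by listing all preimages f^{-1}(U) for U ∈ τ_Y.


f is NOT continuous.

Compute f^{-1}(U) for each U ∈ τ_Y:
  U = ∅: f^{-1}(U) = ∅ ∈ τ_X ✓.
  U = {I}: f^{-1}(U) = {α} ∉ τ_X ✗.
  U = {J}: f^{-1}(U) = {β, δ} ∉ τ_X ✗.
  U = {I, J}: f^{-1}(U) = {α, β, δ} ∉ τ_X ✗.
  U = {H, I, J}: f^{-1}(U) = {α, β, γ, δ} ∈ τ_X ✓.
Found U = {I} with f^{-1}(U) = {α} not in τ_X. Therefore f is NOT continuous.


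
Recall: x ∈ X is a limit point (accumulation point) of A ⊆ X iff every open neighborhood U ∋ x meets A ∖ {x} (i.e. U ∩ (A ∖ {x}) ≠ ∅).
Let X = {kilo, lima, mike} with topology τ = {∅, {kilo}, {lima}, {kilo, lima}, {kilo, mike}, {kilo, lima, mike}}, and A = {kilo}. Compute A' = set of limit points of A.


A' = {mike}

For each x ∈ X, list the open sets U ∈ τ with x ∈ U, then check whether U ∩ (A ∖ {x}) ≠ ∅ for every such U.
  x = kilo: open {kilo} ∋ x has {kilo} ∩ (A ∖ {kilo}) = ∅, so x is NOT a limit point.
  x = lima: open {lima} ∋ x has {lima} ∩ (A ∖ {lima}) = ∅, so x is NOT a limit point.
  x = mike: opens ∋ x are {kilo, mike}, {kilo, lima, mike}; each meets A ∖ {mike}, so x IS a limit point.
Collecting: A' = {mike}.


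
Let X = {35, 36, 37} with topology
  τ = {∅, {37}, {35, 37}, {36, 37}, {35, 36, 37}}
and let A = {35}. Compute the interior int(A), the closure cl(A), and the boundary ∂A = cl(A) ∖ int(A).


int(A) = ∅, cl(A) = {35}, ∂A = {35}.

Closed sets in (X, τ) are complements of opens:
  closed(X, τ) = {∅, {35}, {36}, {35, 36}, {35, 36, 37}}.
int(A) = ⋃ {U ∈ τ : U ⊆ A}. Opens contained in A: ∅.
Taking the union of these: int(A) = ∅.
cl(A) = ⋂ {C closed : A ⊆ C}. Closed sets containing A: {35}, {35, 36}, {35, 36, 37}.
Intersecting these: cl(A) = {35}.
∂A = cl(A) ∖ int(A) = {35} ∖ ∅ = {35}.


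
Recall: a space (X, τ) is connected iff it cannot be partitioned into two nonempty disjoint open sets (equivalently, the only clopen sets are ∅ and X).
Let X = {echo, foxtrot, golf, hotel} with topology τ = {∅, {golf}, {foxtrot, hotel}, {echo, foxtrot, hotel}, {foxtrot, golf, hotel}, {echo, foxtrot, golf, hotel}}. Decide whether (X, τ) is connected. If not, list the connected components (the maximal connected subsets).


(X, τ) is disconnected; components = [{golf}, {echo, foxtrot, hotel}].

Find clopen sets (U ∈ τ with X ∖ U ∈ τ):
  U = ∅, X ∖ U = {echo, foxtrot, golf, hotel} — both open, so U is clopen.
  U = {golf}, X ∖ U = {echo, foxtrot, hotel} — both open, so U is clopen.
  U = {echo, foxtrot, hotel}, X ∖ U = {golf} — both open, so U is clopen.
  U = {echo, foxtrot, golf, hotel}, X ∖ U = ∅ — both open, so U is clopen.
Nontrivial clopen(s) exist: e.g. {golf}. So (X, τ) is disconnected.
Compute connected components by grouping points that agree on all clopens:
  component: {golf}
  component: {echo, foxtrot, hotel}


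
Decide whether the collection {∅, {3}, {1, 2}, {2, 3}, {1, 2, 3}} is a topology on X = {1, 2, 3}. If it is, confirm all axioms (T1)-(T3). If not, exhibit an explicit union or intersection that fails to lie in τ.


τ is NOT a topology on X.

Axiom (T1): ∅ ∈ τ? Yes; X ∈ τ? Yes.
Axiom (T2/T3): check pairwise unions and intersections of members of τ.
Counterexample for (T3): {1, 2} ∩ {2, 3} = {2} ∉ τ. Therefore τ is NOT a topology.


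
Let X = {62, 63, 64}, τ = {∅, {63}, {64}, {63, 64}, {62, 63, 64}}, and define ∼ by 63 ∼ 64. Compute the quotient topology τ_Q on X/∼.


X/∼ = {[62], [63=64]}; |τ_Q| = 3.

Equivalence classes: [62], [63=64].
Quotient map π: X → X/∼ sends 62 ↦ [62], 63 ↦ [63=64], 64 ↦ [63=64].
For each subset V ⊆ X/∼, compute π^{-1}(V) ⊆ X and check whether π^{-1}(V) ∈ τ. V is open in τ_Q iff π^{-1}(V) ∈ τ.
  V = {}: π^{-1}(V) = ∅ ∈ τ ✓.
  V = {[62]}: π^{-1}(V) = {62} ∉ τ ✗.
  V = {[63=64]}: π^{-1}(V) = {63, 64} ∈ τ ✓.
  V = {[62], [63=64]}: π^{-1}(V) = {62, 63, 64} ∈ τ ✓.
Open sets in the quotient: τ_Q = {{}, {[63=64]}, {[62], [63=64]}} (3 elements).


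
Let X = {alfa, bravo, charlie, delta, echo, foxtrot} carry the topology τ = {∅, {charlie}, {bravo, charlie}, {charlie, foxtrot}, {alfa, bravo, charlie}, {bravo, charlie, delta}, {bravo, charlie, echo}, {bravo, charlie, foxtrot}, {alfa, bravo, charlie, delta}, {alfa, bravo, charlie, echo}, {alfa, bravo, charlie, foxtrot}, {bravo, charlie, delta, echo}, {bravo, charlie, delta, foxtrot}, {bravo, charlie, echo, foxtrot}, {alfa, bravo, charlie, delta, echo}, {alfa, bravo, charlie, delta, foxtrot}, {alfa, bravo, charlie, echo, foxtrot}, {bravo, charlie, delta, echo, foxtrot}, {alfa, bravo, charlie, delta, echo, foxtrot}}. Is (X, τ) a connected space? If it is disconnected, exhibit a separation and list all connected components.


(X, τ) is connected.

Find clopen sets (U ∈ τ with X ∖ U ∈ τ):
  U = ∅, X ∖ U = {alfa, bravo, charlie, delta, echo, foxtrot} — both open, so U is clopen.
  U = {alfa, bravo, charlie, delta, echo, foxtrot}, X ∖ U = ∅ — both open, so U is clopen.
Only trivial clopens (∅ and X) exist, so (X, τ) is connected.
Compute connected components by grouping points that agree on all clopens:
  component: {alfa, bravo, charlie, delta, echo, foxtrot}


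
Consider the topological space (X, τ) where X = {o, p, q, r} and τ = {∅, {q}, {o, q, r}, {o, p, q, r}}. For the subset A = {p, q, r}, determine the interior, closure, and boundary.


int(A) = {q}, cl(A) = {o, p, q, r}, ∂A = {o, p, r}.

Closed sets in (X, τ) are complements of opens:
  closed(X, τ) = {∅, {p}, {o, p, r}, {o, p, q, r}}.
int(A) = ⋃ {U ∈ τ : U ⊆ A}. Opens contained in A: ∅, {q}.
Taking the union of these: int(A) = {q}.
cl(A) = ⋂ {C closed : A ⊆ C}. Closed sets containing A: {o, p, q, r}.
Intersecting these: cl(A) = {o, p, q, r}.
∂A = cl(A) ∖ int(A) = {o, p, q, r} ∖ {q} = {o, p, r}.


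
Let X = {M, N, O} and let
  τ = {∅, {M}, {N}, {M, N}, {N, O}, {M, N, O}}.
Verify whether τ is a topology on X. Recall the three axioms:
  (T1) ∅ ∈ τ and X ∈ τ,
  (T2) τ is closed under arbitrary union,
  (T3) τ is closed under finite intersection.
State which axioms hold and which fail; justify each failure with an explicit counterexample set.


τ IS a topology on X.

Axiom (T1): ∅ ∈ τ? Yes; X ∈ τ? Yes.
Axiom (T2/T3): check pairwise unions and intersections of members of τ.
All pairwise intersections and unions checked — each lies in τ. Therefore τ satisfies (T1), (T2), (T3): it IS a topology on X.


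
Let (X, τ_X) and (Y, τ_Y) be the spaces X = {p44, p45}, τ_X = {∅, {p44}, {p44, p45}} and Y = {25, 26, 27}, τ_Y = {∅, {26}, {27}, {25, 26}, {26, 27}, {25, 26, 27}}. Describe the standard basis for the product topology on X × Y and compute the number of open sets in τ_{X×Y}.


Basis B = {∅ × ∅, {p44} × {26}, {p44} × {27}, {p44} × {25, 26}, {p44} × {26, 27}, {p44, p45} × {26}, {p44, p45} × {27}, {p44} × {25, 26, 27}, {p44, p45} × {25, 26}, {p44, p45} × {26, 27}, {p44, p45} × {25, 26, 27}}; |τ_{X×Y}| = 18.

Enumerate products U × V with U ∈ τ_X, V ∈ τ_Y (deduplicated):
  ∅ × ∅ = {} (∅)
  {p44} × {26} = {(p44,26)}
  {p44} × {27} = {(p44,27)}
  {p44} × {25, 26} = {(p44,25), (p44,26)}
  {p44} × {26, 27} = {(p44,26), (p44,27)}
  {p44, p45} × {26} = {(p44,26), (p45,26)}
  {p44, p45} × {27} = {(p44,27), (p45,27)}
  {p44} × {25, 26, 27} = {(p44,25), (p44,26), (p44,27)}
  {p44, p45} × {25, 26} = {(p44,25), (p44,26), (p45,25), (p45,26)}
  {p44, p45} × {26, 27} = {(p44,26), (p44,27), (p45,26), (p45,27)}
  {p44, p45} × {25, 26, 27} = {(p44,25), (p44,26), (p44,27), (p45,25), (p45,26), (p45,27)}
These 11 distinct sets form the basis B.
Close under arbitrary unions to get τ_{X×Y}; counting gives |τ_{X×Y}| = 18.


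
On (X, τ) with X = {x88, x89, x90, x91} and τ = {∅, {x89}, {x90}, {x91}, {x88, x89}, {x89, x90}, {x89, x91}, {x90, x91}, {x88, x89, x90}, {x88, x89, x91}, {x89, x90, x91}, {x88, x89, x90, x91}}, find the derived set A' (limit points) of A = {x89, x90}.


A' = {x88}

For each x ∈ X, list the open sets U ∈ τ with x ∈ U, then check whether U ∩ (A ∖ {x}) ≠ ∅ for every such U.
  x = x88: opens ∋ x are {x88, x89}, {x88, x89, x90}, {x88, x89, x91}, {x88, x89, x90, x91}; each meets A ∖ {x88}, so x IS a limit point.
  x = x89: open {x89} ∋ x has {x89} ∩ (A ∖ {x89}) = ∅, so x is NOT a limit point.
  x = x90: open {x90} ∋ x has {x90} ∩ (A ∖ {x90}) = ∅, so x is NOT a limit point.
  x = x91: open {x91} ∋ x has {x91} ∩ (A ∖ {x91}) = ∅, so x is NOT a limit point.
Collecting: A' = {x88}.


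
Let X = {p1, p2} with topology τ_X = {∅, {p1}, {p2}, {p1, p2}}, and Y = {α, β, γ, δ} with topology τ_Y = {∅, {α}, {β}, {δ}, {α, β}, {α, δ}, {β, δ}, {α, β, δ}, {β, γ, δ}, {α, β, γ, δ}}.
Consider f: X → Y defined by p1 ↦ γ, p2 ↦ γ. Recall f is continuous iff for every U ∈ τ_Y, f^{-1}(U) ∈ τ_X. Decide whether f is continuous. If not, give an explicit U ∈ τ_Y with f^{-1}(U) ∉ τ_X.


f IS continuous.

Compute f^{-1}(U) for each U ∈ τ_Y:
  U = ∅: f^{-1}(U) = ∅ ∈ τ_X ✓.
  U = {α}: f^{-1}(U) = ∅ ∈ τ_X ✓.
  U = {β}: f^{-1}(U) = ∅ ∈ τ_X ✓.
  U = {δ}: f^{-1}(U) = ∅ ∈ τ_X ✓.
  U = {α, β}: f^{-1}(U) = ∅ ∈ τ_X ✓.
  U = {α, δ}: f^{-1}(U) = ∅ ∈ τ_X ✓.
  U = {β, δ}: f^{-1}(U) = ∅ ∈ τ_X ✓.
  U = {α, β, δ}: f^{-1}(U) = ∅ ∈ τ_X ✓.
  U = {β, γ, δ}: f^{-1}(U) = {p1, p2} ∈ τ_X ✓.
  U = {α, β, γ, δ}: f^{-1}(U) = {p1, p2} ∈ τ_X ✓.
Every preimage lies in τ_X, so f IS continuous.


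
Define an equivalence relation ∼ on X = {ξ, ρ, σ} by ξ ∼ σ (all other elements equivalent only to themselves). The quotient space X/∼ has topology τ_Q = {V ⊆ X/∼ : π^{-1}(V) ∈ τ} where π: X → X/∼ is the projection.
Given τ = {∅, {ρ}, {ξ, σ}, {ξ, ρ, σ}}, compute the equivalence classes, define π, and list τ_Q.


X/∼ = {[ξ=σ], [ρ]}; |τ_Q| = 4.

Equivalence classes: [ξ=σ], [ρ].
Quotient map π: X → X/∼ sends ξ ↦ [ξ=σ], ρ ↦ [ρ], σ ↦ [ξ=σ].
For each subset V ⊆ X/∼, compute π^{-1}(V) ⊆ X and check whether π^{-1}(V) ∈ τ. V is open in τ_Q iff π^{-1}(V) ∈ τ.
  V = {}: π^{-1}(V) = ∅ ∈ τ ✓.
  V = {[ξ=σ]}: π^{-1}(V) = {ξ, σ} ∈ τ ✓.
  V = {[ρ]}: π^{-1}(V) = {ρ} ∈ τ ✓.
  V = {[ξ=σ], [ρ]}: π^{-1}(V) = {ξ, ρ, σ} ∈ τ ✓.
Open sets in the quotient: τ_Q = {{}, {[ξ=σ]}, {[ρ]}, {[ξ=σ], [ρ]}} (4 elements).


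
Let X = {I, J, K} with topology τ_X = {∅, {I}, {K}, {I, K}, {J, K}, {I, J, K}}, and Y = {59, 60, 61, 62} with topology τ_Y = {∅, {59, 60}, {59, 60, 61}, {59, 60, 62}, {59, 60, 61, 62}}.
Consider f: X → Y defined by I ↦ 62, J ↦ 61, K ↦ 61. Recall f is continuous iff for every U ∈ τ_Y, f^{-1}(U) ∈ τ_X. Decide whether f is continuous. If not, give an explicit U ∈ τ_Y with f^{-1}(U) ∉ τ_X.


f IS continuous.

Compute f^{-1}(U) for each U ∈ τ_Y:
  U = ∅: f^{-1}(U) = ∅ ∈ τ_X ✓.
  U = {59, 60}: f^{-1}(U) = ∅ ∈ τ_X ✓.
  U = {59, 60, 61}: f^{-1}(U) = {J, K} ∈ τ_X ✓.
  U = {59, 60, 62}: f^{-1}(U) = {I} ∈ τ_X ✓.
  U = {59, 60, 61, 62}: f^{-1}(U) = {I, J, K} ∈ τ_X ✓.
Every preimage lies in τ_X, so f IS continuous.


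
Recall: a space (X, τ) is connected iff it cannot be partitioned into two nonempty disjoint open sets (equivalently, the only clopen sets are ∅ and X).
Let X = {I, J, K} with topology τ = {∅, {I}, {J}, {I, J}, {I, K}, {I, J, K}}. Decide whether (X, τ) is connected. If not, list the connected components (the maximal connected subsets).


(X, τ) is disconnected; components = [{J}, {I, K}].

Find clopen sets (U ∈ τ with X ∖ U ∈ τ):
  U = ∅, X ∖ U = {I, J, K} — both open, so U is clopen.
  U = {J}, X ∖ U = {I, K} — both open, so U is clopen.
  U = {I, K}, X ∖ U = {J} — both open, so U is clopen.
  U = {I, J, K}, X ∖ U = ∅ — both open, so U is clopen.
Nontrivial clopen(s) exist: e.g. {I, K}. So (X, τ) is disconnected.
Compute connected components by grouping points that agree on all clopens:
  component: {J}
  component: {I, K}


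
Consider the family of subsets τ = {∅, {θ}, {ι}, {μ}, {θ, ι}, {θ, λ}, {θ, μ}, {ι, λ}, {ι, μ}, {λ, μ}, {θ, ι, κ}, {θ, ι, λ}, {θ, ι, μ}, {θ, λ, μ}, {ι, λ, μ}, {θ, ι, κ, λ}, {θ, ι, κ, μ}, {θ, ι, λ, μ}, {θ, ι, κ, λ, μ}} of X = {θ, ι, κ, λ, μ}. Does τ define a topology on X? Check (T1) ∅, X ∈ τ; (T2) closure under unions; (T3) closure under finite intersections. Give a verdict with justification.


τ is NOT a topology on X.

Axiom (T1): ∅ ∈ τ? Yes; X ∈ τ? Yes.
Axiom (T2/T3): check pairwise unions and intersections of members of τ.
Counterexample for (T3): {θ, λ} ∩ {ι, λ} = {λ} ∉ τ. Therefore τ is NOT a topology.


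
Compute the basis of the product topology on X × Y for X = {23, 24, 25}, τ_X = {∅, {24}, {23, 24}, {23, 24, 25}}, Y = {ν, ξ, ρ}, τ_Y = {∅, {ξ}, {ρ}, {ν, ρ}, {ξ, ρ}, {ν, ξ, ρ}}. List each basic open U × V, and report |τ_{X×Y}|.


Basis B = {∅ × ∅, {24} × {ξ}, {24} × {ρ}, {23, 24} × {ξ}, {23, 24} × {ρ}, {24} × {ν, ρ}, {24} × {ξ, ρ}, {23, 24, 25} × {ξ}, {23, 24, 25} × {ρ}, {24} × {ν, ξ, ρ}, {23, 24} × {ν, ρ}, {23, 24} × {ξ, ρ}, {23, 24} × {ν, ξ, ρ}, {23, 24, 25} × {ν, ρ}, {23, 24, 25} × {ξ, ρ}, {23, 24, 25} × {ν, ξ, ρ}}; |τ_{X×Y}| = 40.

Enumerate products U × V with U ∈ τ_X, V ∈ τ_Y (deduplicated):
  ∅ × ∅ = {} (∅)
  {24} × {ξ} = {(24,ξ)}
  {24} × {ρ} = {(24,ρ)}
  {23, 24} × {ξ} = {(23,ξ), (24,ξ)}
  {23, 24} × {ρ} = {(23,ρ), (24,ρ)}
  {24} × {ν, ρ} = {(24,ν), (24,ρ)}
  {24} × {ξ, ρ} = {(24,ξ), (24,ρ)}
  {23, 24, 25} × {ξ} = {(23,ξ), (24,ξ), (25,ξ)}
  {23, 24, 25} × {ρ} = {(23,ρ), (24,ρ), (25,ρ)}
  {24} × {ν, ξ, ρ} = {(24,ν), (24,ξ), (24,ρ)}
  {23, 24} × {ν, ρ} = {(23,ν), (23,ρ), (24,ν), (24,ρ)}
  {23, 24} × {ξ, ρ} = {(23,ξ), (23,ρ), (24,ξ), (24,ρ)}
  {23, 24} × {ν, ξ, ρ} = {(23,ν), (23,ξ), (23,ρ), (24,ν), (24,ξ), (24,ρ)}
  {23, 24, 25} × {ν, ρ} = {(23,ν), (23,ρ), (24,ν), (24,ρ), (25,ν), (25,ρ)}
  {23, 24, 25} × {ξ, ρ} = {(23,ξ), (23,ρ), (24,ξ), (24,ρ), (25,ξ), (25,ρ)}
  {23, 24, 25} × {ν, ξ, ρ} = {(23,ν), (23,ξ), (23,ρ), (24,ν), (24,ξ), (24,ρ), (25,ν), (25,ξ), (25,ρ)}
These 16 distinct sets form the basis B.
Close under arbitrary unions to get τ_{X×Y}; counting gives |τ_{X×Y}| = 40.


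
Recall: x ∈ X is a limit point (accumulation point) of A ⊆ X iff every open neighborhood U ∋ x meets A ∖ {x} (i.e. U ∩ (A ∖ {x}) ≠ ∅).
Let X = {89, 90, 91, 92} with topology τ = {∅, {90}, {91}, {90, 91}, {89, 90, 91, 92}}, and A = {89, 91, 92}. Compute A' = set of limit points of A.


A' = {89, 92}

For each x ∈ X, list the open sets U ∈ τ with x ∈ U, then check whether U ∩ (A ∖ {x}) ≠ ∅ for every such U.
  x = 89: opens ∋ x are {89, 90, 91, 92}; each meets A ∖ {89}, so x IS a limit point.
  x = 90: open {90} ∋ x has {90} ∩ (A ∖ {90}) = ∅, so x is NOT a limit point.
  x = 91: open {91} ∋ x has {91} ∩ (A ∖ {91}) = ∅, so x is NOT a limit point.
  x = 92: opens ∋ x are {89, 90, 91, 92}; each meets A ∖ {92}, so x IS a limit point.
Collecting: A' = {89, 92}.


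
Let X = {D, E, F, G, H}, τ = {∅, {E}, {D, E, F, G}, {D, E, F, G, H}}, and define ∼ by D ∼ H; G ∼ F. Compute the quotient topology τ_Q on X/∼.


X/∼ = {[D=H], [E], [F=G]}; |τ_Q| = 3.

Equivalence classes: [D=H], [E], [F=G].
Quotient map π: X → X/∼ sends D ↦ [D=H], E ↦ [E], F ↦ [F=G], G ↦ [F=G], H ↦ [D=H].
For each subset V ⊆ X/∼, compute π^{-1}(V) ⊆ X and check whether π^{-1}(V) ∈ τ. V is open in τ_Q iff π^{-1}(V) ∈ τ.
  V = {}: π^{-1}(V) = ∅ ∈ τ ✓.
  V = {[D=H]}: π^{-1}(V) = {D, H} ∉ τ ✗.
  V = {[E]}: π^{-1}(V) = {E} ∈ τ ✓.
  V = {[D=H], [E]}: π^{-1}(V) = {D, E, H} ∉ τ ✗.
  V = {[F=G]}: π^{-1}(V) = {F, G} ∉ τ ✗.
  V = {[D=H], [F=G]}: π^{-1}(V) = {D, F, G, H} ∉ τ ✗.
  V = {[E], [F=G]}: π^{-1}(V) = {E, F, G} ∉ τ ✗.
  V = {[D=H], [E], [F=G]}: π^{-1}(V) = {D, E, F, G, H} ∈ τ ✓.
Open sets in the quotient: τ_Q = {{}, {[E]}, {[D=H], [E], [F=G]}} (3 elements).


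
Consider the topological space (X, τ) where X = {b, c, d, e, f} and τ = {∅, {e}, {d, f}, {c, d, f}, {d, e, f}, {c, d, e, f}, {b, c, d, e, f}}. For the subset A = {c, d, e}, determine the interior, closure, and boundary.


int(A) = {e}, cl(A) = {b, c, d, e, f}, ∂A = {b, c, d, f}.

Closed sets in (X, τ) are complements of opens:
  closed(X, τ) = {∅, {b}, {b, c}, {b, e}, {b, c, e}, {b, c, d, f}, {b, c, d, e, f}}.
int(A) = ⋃ {U ∈ τ : U ⊆ A}. Opens contained in A: ∅, {e}.
Taking the union of these: int(A) = {e}.
cl(A) = ⋂ {C closed : A ⊆ C}. Closed sets containing A: {b, c, d, e, f}.
Intersecting these: cl(A) = {b, c, d, e, f}.
∂A = cl(A) ∖ int(A) = {b, c, d, e, f} ∖ {e} = {b, c, d, f}.


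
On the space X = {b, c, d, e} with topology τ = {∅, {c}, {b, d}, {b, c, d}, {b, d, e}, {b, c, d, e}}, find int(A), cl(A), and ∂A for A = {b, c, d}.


int(A) = {b, c, d}, cl(A) = {b, c, d, e}, ∂A = {e}.

Closed sets in (X, τ) are complements of opens:
  closed(X, τ) = {∅, {c}, {e}, {c, e}, {b, d, e}, {b, c, d, e}}.
int(A) = ⋃ {U ∈ τ : U ⊆ A}. Opens contained in A: ∅, {c}, {b, d}, {b, c, d}.
Taking the union of these: int(A) = {b, c, d}.
cl(A) = ⋂ {C closed : A ⊆ C}. Closed sets containing A: {b, c, d, e}.
Intersecting these: cl(A) = {b, c, d, e}.
∂A = cl(A) ∖ int(A) = {b, c, d, e} ∖ {b, c, d} = {e}.


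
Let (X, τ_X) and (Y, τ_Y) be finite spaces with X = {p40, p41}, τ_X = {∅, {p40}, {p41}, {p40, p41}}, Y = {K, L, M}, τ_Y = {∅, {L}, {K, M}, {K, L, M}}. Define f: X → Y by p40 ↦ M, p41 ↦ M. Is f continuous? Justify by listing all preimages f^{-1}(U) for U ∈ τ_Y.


f IS continuous.

Compute f^{-1}(U) for each U ∈ τ_Y:
  U = ∅: f^{-1}(U) = ∅ ∈ τ_X ✓.
  U = {L}: f^{-1}(U) = ∅ ∈ τ_X ✓.
  U = {K, M}: f^{-1}(U) = {p40, p41} ∈ τ_X ✓.
  U = {K, L, M}: f^{-1}(U) = {p40, p41} ∈ τ_X ✓.
Every preimage lies in τ_X, so f IS continuous.


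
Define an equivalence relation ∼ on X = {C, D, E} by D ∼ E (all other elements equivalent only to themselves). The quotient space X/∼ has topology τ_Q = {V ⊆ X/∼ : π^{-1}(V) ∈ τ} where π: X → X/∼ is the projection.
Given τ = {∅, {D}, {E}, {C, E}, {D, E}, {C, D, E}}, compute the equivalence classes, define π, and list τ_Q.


X/∼ = {[C], [D=E]}; |τ_Q| = 3.

Equivalence classes: [C], [D=E].
Quotient map π: X → X/∼ sends C ↦ [C], D ↦ [D=E], E ↦ [D=E].
For each subset V ⊆ X/∼, compute π^{-1}(V) ⊆ X and check whether π^{-1}(V) ∈ τ. V is open in τ_Q iff π^{-1}(V) ∈ τ.
  V = {}: π^{-1}(V) = ∅ ∈ τ ✓.
  V = {[C]}: π^{-1}(V) = {C} ∉ τ ✗.
  V = {[D=E]}: π^{-1}(V) = {D, E} ∈ τ ✓.
  V = {[C], [D=E]}: π^{-1}(V) = {C, D, E} ∈ τ ✓.
Open sets in the quotient: τ_Q = {{}, {[D=E]}, {[C], [D=E]}} (3 elements).


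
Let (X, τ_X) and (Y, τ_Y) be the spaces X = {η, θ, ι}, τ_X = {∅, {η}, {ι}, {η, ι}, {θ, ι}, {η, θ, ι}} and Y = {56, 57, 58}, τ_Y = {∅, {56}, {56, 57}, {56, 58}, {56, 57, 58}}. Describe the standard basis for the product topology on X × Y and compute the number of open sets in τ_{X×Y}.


Basis B = {∅ × ∅, {η} × {56}, {ι} × {56}, {η} × {56, 57}, {η} × {56, 58}, {η, ι} × {56}, {θ, ι} × {56}, {ι} × {56, 57}, {ι} × {56, 58}, {η} × {56, 57, 58}, {η, θ, ι} × {56}, {ι} × {56, 57, 58}, {η, ι} × {56, 57}, {η, ι} × {56, 58}, {θ, ι} × {56, 57}, {θ, ι} × {56, 58}, {η, ι} × {56, 57, 58}, {η, θ, ι} × {56, 57}, {η, θ, ι} × {56, 58}, {θ, ι} × {56, 57, 58}, {η, θ, ι} × {56, 57, 58}}; |τ_{X×Y}| = 70.

Enumerate products U × V with U ∈ τ_X, V ∈ τ_Y (deduplicated):
  ∅ × ∅ = {} (∅)
  {η} × {56} = {(η,56)}
  {ι} × {56} = {(ι,56)}
  {η} × {56, 57} = {(η,56), (η,57)}
  {η} × {56, 58} = {(η,56), (η,58)}
  {η, ι} × {56} = {(η,56), (ι,56)}
  {θ, ι} × {56} = {(θ,56), (ι,56)}
  {ι} × {56, 57} = {(ι,56), (ι,57)}
  {ι} × {56, 58} = {(ι,56), (ι,58)}
  {η} × {56, 57, 58} = {(η,56), (η,57), (η,58)}
  {η, θ, ι} × {56} = {(η,56), (θ,56), (ι,56)}
  {ι} × {56, 57, 58} = {(ι,56), (ι,57), (ι,58)}
  {η, ι} × {56, 57} = {(η,56), (η,57), (ι,56), (ι,57)}
  {η, ι} × {56, 58} = {(η,56), (η,58), (ι,56), (ι,58)}
  {θ, ι} × {56, 57} = {(θ,56), (θ,57), (ι,56), (ι,57)}
  {θ, ι} × {56, 58} = {(θ,56), (θ,58), (ι,56), (ι,58)}
  {η, ι} × {56, 57, 58} = {(η,56), (η,57), (η,58), (ι,56), (ι,57), (ι,58)}
  {η, θ, ι} × {56, 57} = {(η,56), (η,57), (θ,56), (θ,57), (ι,56), (ι,57)}
  {η, θ, ι} × {56, 58} = {(η,56), (η,58), (θ,56), (θ,58), (ι,56), (ι,58)}
  {θ, ι} × {56, 57, 58} = {(θ,56), (θ,57), (θ,58), (ι,56), (ι,57), (ι,58)}
  {η, θ, ι} × {56, 57, 58} = {(η,56), (η,57), (η,58), (θ,56), (θ,57), (θ,58), (ι,56), (ι,57), (ι,58)}
These 21 distinct sets form the basis B.
Close under arbitrary unions to get τ_{X×Y}; counting gives |τ_{X×Y}| = 70.


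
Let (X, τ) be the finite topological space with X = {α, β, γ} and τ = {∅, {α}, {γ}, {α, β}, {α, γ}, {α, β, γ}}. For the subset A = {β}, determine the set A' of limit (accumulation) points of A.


A' = ∅

For each x ∈ X, list the open sets U ∈ τ with x ∈ U, then check whether U ∩ (A ∖ {x}) ≠ ∅ for every such U.
  x = α: open {α} ∋ x has {α} ∩ (A ∖ {α}) = ∅, so x is NOT a limit point.
  x = β: open {α, β} ∋ x has {α, β} ∩ (A ∖ {β}) = ∅, so x is NOT a limit point.
  x = γ: open {γ} ∋ x has {γ} ∩ (A ∖ {γ}) = ∅, so x is NOT a limit point.
Collecting: A' = ∅.


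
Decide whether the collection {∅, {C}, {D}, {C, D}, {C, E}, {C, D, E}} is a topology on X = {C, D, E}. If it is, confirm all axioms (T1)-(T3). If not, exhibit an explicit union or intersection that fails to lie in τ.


τ IS a topology on X.

Axiom (T1): ∅ ∈ τ? Yes; X ∈ τ? Yes.
Axiom (T2/T3): check pairwise unions and intersections of members of τ.
All pairwise intersections and unions checked — each lies in τ. Therefore τ satisfies (T1), (T2), (T3): it IS a topology on X.


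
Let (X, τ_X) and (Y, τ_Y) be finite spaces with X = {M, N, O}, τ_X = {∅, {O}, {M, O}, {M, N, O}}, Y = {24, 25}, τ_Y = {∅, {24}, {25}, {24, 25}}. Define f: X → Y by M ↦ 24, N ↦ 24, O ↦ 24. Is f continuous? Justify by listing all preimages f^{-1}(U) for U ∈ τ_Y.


f IS continuous.

Compute f^{-1}(U) for each U ∈ τ_Y:
  U = ∅: f^{-1}(U) = ∅ ∈ τ_X ✓.
  U = {24}: f^{-1}(U) = {M, N, O} ∈ τ_X ✓.
  U = {25}: f^{-1}(U) = ∅ ∈ τ_X ✓.
  U = {24, 25}: f^{-1}(U) = {M, N, O} ∈ τ_X ✓.
Every preimage lies in τ_X, so f IS continuous.


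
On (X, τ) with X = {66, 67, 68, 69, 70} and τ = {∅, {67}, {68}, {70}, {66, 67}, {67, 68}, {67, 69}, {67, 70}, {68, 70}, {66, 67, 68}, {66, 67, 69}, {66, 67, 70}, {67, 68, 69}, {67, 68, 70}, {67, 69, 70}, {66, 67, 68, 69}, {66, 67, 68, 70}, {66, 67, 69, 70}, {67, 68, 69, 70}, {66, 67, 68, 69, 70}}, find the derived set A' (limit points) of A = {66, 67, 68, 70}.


A' = {66, 69}

For each x ∈ X, list the open sets U ∈ τ with x ∈ U, then check whether U ∩ (A ∖ {x}) ≠ ∅ for every such U.
  x = 66: opens ∋ x are {66, 67}, {66, 67, 68}, {66, 67, 69}, {66, 67, 70}, {66, 67, 68, 69}, {66, 67, 68, 70}, {66, 67, 69, 70}, {66, 67, 68, 69, 70}; each meets A ∖ {66}, so x IS a limit point.
  x = 67: open {67} ∋ x has {67} ∩ (A ∖ {67}) = ∅, so x is NOT a limit point.
  x = 68: open {68} ∋ x has {68} ∩ (A ∖ {68}) = ∅, so x is NOT a limit point.
  x = 69: opens ∋ x are {67, 69}, {66, 67, 69}, {67, 68, 69}, {67, 69, 70}, {66, 67, 68, 69}, {66, 67, 69, 70}, {67, 68, 69, 70}, {66, 67, 68, 69, 70}; each meets A ∖ {69}, so x IS a limit point.
  x = 70: open {70} ∋ x has {70} ∩ (A ∖ {70}) = ∅, so x is NOT a limit point.
Collecting: A' = {66, 69}.


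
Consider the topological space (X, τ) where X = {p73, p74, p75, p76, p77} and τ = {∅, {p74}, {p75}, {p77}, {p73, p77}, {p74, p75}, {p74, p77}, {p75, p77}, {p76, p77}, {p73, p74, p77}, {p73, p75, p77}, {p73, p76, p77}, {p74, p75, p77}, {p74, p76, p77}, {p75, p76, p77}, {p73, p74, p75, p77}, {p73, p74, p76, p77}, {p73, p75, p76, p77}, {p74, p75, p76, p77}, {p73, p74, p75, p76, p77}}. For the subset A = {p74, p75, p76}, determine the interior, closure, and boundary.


int(A) = {p74, p75}, cl(A) = {p74, p75, p76}, ∂A = {p76}.

Closed sets in (X, τ) are complements of opens:
  closed(X, τ) = {∅, {p73}, {p74}, {p75}, {p76}, {p73, p74}, {p73, p75}, {p73, p76}, {p74, p75}, {p74, p76}, {p75, p76}, {p73, p74, p75}, {p73, p74, p76}, {p73, p75, p76}, {p73, p76, p77}, {p74, p75, p76}, {p73, p74, p75, p76}, {p73, p74, p76, p77}, {p73, p75, p76, p77}, {p73, p74, p75, p76, p77}}.
int(A) = ⋃ {U ∈ τ : U ⊆ A}. Opens contained in A: ∅, {p74}, {p75}, {p74, p75}.
Taking the union of these: int(A) = {p74, p75}.
cl(A) = ⋂ {C closed : A ⊆ C}. Closed sets containing A: {p74, p75, p76}, {p73, p74, p75, p76}, {p73, p74, p75, p76, p77}.
Intersecting these: cl(A) = {p74, p75, p76}.
∂A = cl(A) ∖ int(A) = {p74, p75, p76} ∖ {p74, p75} = {p76}.


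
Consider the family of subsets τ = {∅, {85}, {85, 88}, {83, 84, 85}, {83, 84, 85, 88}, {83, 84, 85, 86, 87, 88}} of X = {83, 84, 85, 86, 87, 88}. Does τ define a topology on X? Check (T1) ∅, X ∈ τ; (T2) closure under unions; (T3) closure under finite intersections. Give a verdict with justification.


τ IS a topology on X.

Axiom (T1): ∅ ∈ τ? Yes; X ∈ τ? Yes.
Axiom (T2/T3): check pairwise unions and intersections of members of τ.
All pairwise intersections and unions checked — each lies in τ. Therefore τ satisfies (T1), (T2), (T3): it IS a topology on X.


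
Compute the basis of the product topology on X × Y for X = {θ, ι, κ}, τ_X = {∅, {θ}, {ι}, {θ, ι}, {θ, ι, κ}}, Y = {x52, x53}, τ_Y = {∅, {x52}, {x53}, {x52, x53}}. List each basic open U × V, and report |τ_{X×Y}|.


Basis B = {∅ × ∅, {θ} × {x52}, {θ} × {x53}, {ι} × {x52}, {ι} × {x53}, {θ} × {x52, x53}, {θ, ι} × {x52}, {θ, ι} × {x53}, {ι} × {x52, x53}, {θ, ι, κ} × {x52}, {θ, ι, κ} × {x53}, {θ, ι} × {x52, x53}, {θ, ι, κ} × {x52, x53}}; |τ_{X×Y}| = 25.

Enumerate products U × V with U ∈ τ_X, V ∈ τ_Y (deduplicated):
  ∅ × ∅ = {} (∅)
  {θ} × {x52} = {(θ,x52)}
  {θ} × {x53} = {(θ,x53)}
  {ι} × {x52} = {(ι,x52)}
  {ι} × {x53} = {(ι,x53)}
  {θ} × {x52, x53} = {(θ,x52), (θ,x53)}
  {θ, ι} × {x52} = {(θ,x52), (ι,x52)}
  {θ, ι} × {x53} = {(θ,x53), (ι,x53)}
  {ι} × {x52, x53} = {(ι,x52), (ι,x53)}
  {θ, ι, κ} × {x52} = {(θ,x52), (ι,x52), (κ,x52)}
  {θ, ι, κ} × {x53} = {(θ,x53), (ι,x53), (κ,x53)}
  {θ, ι} × {x52, x53} = {(θ,x52), (θ,x53), (ι,x52), (ι,x53)}
  {θ, ι, κ} × {x52, x53} = {(θ,x52), (θ,x53), (ι,x52), (ι,x53), (κ,x52), (κ,x53)}
These 13 distinct sets form the basis B.
Close under arbitrary unions to get τ_{X×Y}; counting gives |τ_{X×Y}| = 25.


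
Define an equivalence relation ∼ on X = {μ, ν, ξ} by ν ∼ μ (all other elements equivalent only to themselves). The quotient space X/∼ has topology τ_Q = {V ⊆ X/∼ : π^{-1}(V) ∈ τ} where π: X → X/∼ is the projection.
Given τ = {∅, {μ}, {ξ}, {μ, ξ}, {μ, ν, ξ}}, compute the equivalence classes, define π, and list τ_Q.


X/∼ = {[μ=ν], [ξ]}; |τ_Q| = 3.

Equivalence classes: [μ=ν], [ξ].
Quotient map π: X → X/∼ sends μ ↦ [μ=ν], ν ↦ [μ=ν], ξ ↦ [ξ].
For each subset V ⊆ X/∼, compute π^{-1}(V) ⊆ X and check whether π^{-1}(V) ∈ τ. V is open in τ_Q iff π^{-1}(V) ∈ τ.
  V = {}: π^{-1}(V) = ∅ ∈ τ ✓.
  V = {[μ=ν]}: π^{-1}(V) = {μ, ν} ∉ τ ✗.
  V = {[ξ]}: π^{-1}(V) = {ξ} ∈ τ ✓.
  V = {[μ=ν], [ξ]}: π^{-1}(V) = {μ, ν, ξ} ∈ τ ✓.
Open sets in the quotient: τ_Q = {{}, {[ξ]}, {[μ=ν], [ξ]}} (3 elements).


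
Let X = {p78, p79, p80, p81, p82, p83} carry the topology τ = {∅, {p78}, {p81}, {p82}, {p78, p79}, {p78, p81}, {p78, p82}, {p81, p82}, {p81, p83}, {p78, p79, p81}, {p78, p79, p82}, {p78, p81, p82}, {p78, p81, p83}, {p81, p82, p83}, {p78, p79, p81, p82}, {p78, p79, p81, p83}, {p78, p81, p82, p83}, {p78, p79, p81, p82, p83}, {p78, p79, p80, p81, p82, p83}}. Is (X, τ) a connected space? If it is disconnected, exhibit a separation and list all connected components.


(X, τ) is connected.

Find clopen sets (U ∈ τ with X ∖ U ∈ τ):
  U = ∅, X ∖ U = {p78, p79, p80, p81, p82, p83} — both open, so U is clopen.
  U = {p78, p79, p80, p81, p82, p83}, X ∖ U = ∅ — both open, so U is clopen.
Only trivial clopens (∅ and X) exist, so (X, τ) is connected.
Compute connected components by grouping points that agree on all clopens:
  component: {p78, p79, p80, p81, p82, p83}


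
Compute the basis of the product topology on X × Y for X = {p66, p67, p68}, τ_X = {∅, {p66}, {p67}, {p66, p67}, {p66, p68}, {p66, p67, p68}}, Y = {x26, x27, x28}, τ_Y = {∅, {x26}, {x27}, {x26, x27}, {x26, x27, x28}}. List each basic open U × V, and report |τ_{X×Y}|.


Basis B = {∅ × ∅, {p66} × {x26}, {p66} × {x27}, {p67} × {x26}, {p67} × {x27}, {p66} × {x26, x27}, {p66, p67} × {x26}, {p66, p68} × {x26}, {p66, p67} × {x27}, {p66, p68} × {x27}, {p67} × {x26, x27}, {p66} × {x26, x27, x28}, {p66, p67, p68} × {x26}, {p66, p67, p68} × {x27}, {p67} × {x26, x27, x28}, {p66, p67} × {x26, x27}, {p66, p68} × {x26, x27}, {p66, p67} × {x26, x27, x28}, {p66, p68} × {x26, x27, x28}, {p66, p67, p68} × {x26, x27}, {p66, p67, p68} × {x26, x27, x28}}; |τ_{X×Y}| = 70.

Enumerate products U × V with U ∈ τ_X, V ∈ τ_Y (deduplicated):
  ∅ × ∅ = {} (∅)
  {p66} × {x26} = {(p66,x26)}
  {p66} × {x27} = {(p66,x27)}
  {p67} × {x26} = {(p67,x26)}
  {p67} × {x27} = {(p67,x27)}
  {p66} × {x26, x27} = {(p66,x26), (p66,x27)}
  {p66, p67} × {x26} = {(p66,x26), (p67,x26)}
  {p66, p68} × {x26} = {(p66,x26), (p68,x26)}
  {p66, p67} × {x27} = {(p66,x27), (p67,x27)}
  {p66, p68} × {x27} = {(p66,x27), (p68,x27)}
  {p67} × {x26, x27} = {(p67,x26), (p67,x27)}
  {p66} × {x26, x27, x28} = {(p66,x26), (p66,x27), (p66,x28)}
  {p66, p67, p68} × {x26} = {(p66,x26), (p67,x26), (p68,x26)}
  {p66, p67, p68} × {x27} = {(p66,x27), (p67,x27), (p68,x27)}
  {p67} × {x26, x27, x28} = {(p67,x26), (p67,x27), (p67,x28)}
  {p66, p67} × {x26, x27} = {(p66,x26), (p66,x27), (p67,x26), (p67,x27)}
  {p66, p68} × {x26, x27} = {(p66,x26), (p66,x27), (p68,x26), (p68,x27)}
  {p66, p67} × {x26, x27, x28} = {(p66,x26), (p66,x27), (p66,x28), (p67,x26), (p67,x27), (p67,x28)}
  {p66, p68} × {x26, x27, x28} = {(p66,x26), (p66,x27), (p66,x28), (p68,x26), (p68,x27), (p68,x28)}
  {p66, p67, p68} × {x26, x27} = {(p66,x26), (p66,x27), (p67,x26), (p67,x27), (p68,x26), (p68,x27)}
  {p66, p67, p68} × {x26, x27, x28} = {(p66,x26), (p66,x27), (p66,x28), (p67,x26), (p67,x27), (p67,x28), (p68,x26), (p68,x27), (p68,x28)}
These 21 distinct sets form the basis B.
Close under arbitrary unions to get τ_{X×Y}; counting gives |τ_{X×Y}| = 70.


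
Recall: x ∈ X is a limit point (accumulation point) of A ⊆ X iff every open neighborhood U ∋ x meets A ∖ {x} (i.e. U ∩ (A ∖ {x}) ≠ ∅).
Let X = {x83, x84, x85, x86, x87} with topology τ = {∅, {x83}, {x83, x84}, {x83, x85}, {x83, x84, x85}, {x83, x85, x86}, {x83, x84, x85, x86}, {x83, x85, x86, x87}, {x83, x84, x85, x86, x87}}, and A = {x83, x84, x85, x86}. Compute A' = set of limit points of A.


A' = {x84, x85, x86, x87}

For each x ∈ X, list the open sets U ∈ τ with x ∈ U, then check whether U ∩ (A ∖ {x}) ≠ ∅ for every such U.
  x = x83: open {x83} ∋ x has {x83} ∩ (A ∖ {x83}) = ∅, so x is NOT a limit point.
  x = x84: opens ∋ x are {x83, x84}, {x83, x84, x85}, {x83, x84, x85, x86}, {x83, x84, x85, x86, x87}; each meets A ∖ {x84}, so x IS a limit point.
  x = x85: opens ∋ x are {x83, x85}, {x83, x84, x85}, {x83, x85, x86}, {x83, x84, x85, x86}, {x83, x85, x86, x87}, {x83, x84, x85, x86, x87}; each meets A ∖ {x85}, so x IS a limit point.
  x = x86: opens ∋ x are {x83, x85, x86}, {x83, x84, x85, x86}, {x83, x85, x86, x87}, {x83, x84, x85, x86, x87}; each meets A ∖ {x86}, so x IS a limit point.
  x = x87: opens ∋ x are {x83, x85, x86, x87}, {x83, x84, x85, x86, x87}; each meets A ∖ {x87}, so x IS a limit point.
Collecting: A' = {x84, x85, x86, x87}.


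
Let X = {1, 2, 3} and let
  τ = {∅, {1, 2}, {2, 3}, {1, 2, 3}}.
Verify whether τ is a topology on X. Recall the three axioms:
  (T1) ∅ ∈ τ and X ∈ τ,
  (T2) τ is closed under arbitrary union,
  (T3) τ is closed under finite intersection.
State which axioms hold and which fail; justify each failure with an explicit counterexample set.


τ is NOT a topology on X.

Axiom (T1): ∅ ∈ τ? Yes; X ∈ τ? Yes.
Axiom (T2/T3): check pairwise unions and intersections of members of τ.
Counterexample for (T3): {1, 2} ∩ {2, 3} = {2} ∉ τ. Therefore τ is NOT a topology.


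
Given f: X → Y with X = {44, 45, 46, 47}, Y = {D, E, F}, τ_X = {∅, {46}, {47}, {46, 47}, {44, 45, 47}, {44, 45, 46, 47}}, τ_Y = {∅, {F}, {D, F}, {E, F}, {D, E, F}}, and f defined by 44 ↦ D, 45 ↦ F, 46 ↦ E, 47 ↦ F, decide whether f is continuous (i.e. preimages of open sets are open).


f is NOT continuous.

Compute f^{-1}(U) for each U ∈ τ_Y:
  U = ∅: f^{-1}(U) = ∅ ∈ τ_X ✓.
  U = {F}: f^{-1}(U) = {45, 47} ∉ τ_X ✗.
  U = {D, F}: f^{-1}(U) = {44, 45, 47} ∈ τ_X ✓.
  U = {E, F}: f^{-1}(U) = {45, 46, 47} ∉ τ_X ✗.
  U = {D, E, F}: f^{-1}(U) = {44, 45, 46, 47} ∈ τ_X ✓.
Found U = {F} with f^{-1}(U) = {45, 47} not in τ_X. Therefore f is NOT continuous.


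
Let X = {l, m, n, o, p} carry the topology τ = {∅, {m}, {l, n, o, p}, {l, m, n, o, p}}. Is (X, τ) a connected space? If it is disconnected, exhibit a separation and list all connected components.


(X, τ) is disconnected; components = [{m}, {l, n, o, p}].

Find clopen sets (U ∈ τ with X ∖ U ∈ τ):
  U = ∅, X ∖ U = {l, m, n, o, p} — both open, so U is clopen.
  U = {m}, X ∖ U = {l, n, o, p} — both open, so U is clopen.
  U = {l, n, o, p}, X ∖ U = {m} — both open, so U is clopen.
  U = {l, m, n, o, p}, X ∖ U = ∅ — both open, so U is clopen.
Nontrivial clopen(s) exist: e.g. {l, n, o, p}. So (X, τ) is disconnected.
Compute connected components by grouping points that agree on all clopens:
  component: {m}
  component: {l, n, o, p}


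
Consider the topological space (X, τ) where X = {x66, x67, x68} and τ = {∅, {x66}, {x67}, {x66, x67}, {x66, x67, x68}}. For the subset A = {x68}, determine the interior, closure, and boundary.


int(A) = ∅, cl(A) = {x68}, ∂A = {x68}.

Closed sets in (X, τ) are complements of opens:
  closed(X, τ) = {∅, {x68}, {x66, x68}, {x67, x68}, {x66, x67, x68}}.
int(A) = ⋃ {U ∈ τ : U ⊆ A}. Opens contained in A: ∅.
Taking the union of these: int(A) = ∅.
cl(A) = ⋂ {C closed : A ⊆ C}. Closed sets containing A: {x68}, {x66, x68}, {x67, x68}, {x66, x67, x68}.
Intersecting these: cl(A) = {x68}.
∂A = cl(A) ∖ int(A) = {x68} ∖ ∅ = {x68}.


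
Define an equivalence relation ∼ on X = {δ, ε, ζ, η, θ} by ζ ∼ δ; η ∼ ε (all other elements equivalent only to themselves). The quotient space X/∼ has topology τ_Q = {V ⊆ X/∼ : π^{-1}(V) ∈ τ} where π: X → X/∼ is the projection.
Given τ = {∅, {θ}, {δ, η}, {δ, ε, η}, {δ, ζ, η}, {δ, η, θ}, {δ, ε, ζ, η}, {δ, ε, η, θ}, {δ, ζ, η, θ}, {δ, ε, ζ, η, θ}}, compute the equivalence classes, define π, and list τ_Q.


X/∼ = {[δ=ζ], [ε=η], [θ]}; |τ_Q| = 4.

Equivalence classes: [δ=ζ], [ε=η], [θ].
Quotient map π: X → X/∼ sends δ ↦ [δ=ζ], ε ↦ [ε=η], ζ ↦ [δ=ζ], η ↦ [ε=η], θ ↦ [θ].
For each subset V ⊆ X/∼, compute π^{-1}(V) ⊆ X and check whether π^{-1}(V) ∈ τ. V is open in τ_Q iff π^{-1}(V) ∈ τ.
  V = {}: π^{-1}(V) = ∅ ∈ τ ✓.
  V = {[δ=ζ]}: π^{-1}(V) = {δ, ζ} ∉ τ ✗.
  V = {[ε=η]}: π^{-1}(V) = {ε, η} ∉ τ ✗.
  V = {[δ=ζ], [ε=η]}: π^{-1}(V) = {δ, ε, ζ, η} ∈ τ ✓.
  V = {[θ]}: π^{-1}(V) = {θ} ∈ τ ✓.
  V = {[δ=ζ], [θ]}: π^{-1}(V) = {δ, ζ, θ} ∉ τ ✗.
  V = {[ε=η], [θ]}: π^{-1}(V) = {ε, η, θ} ∉ τ ✗.
  V = {[δ=ζ], [ε=η], [θ]}: π^{-1}(V) = {δ, ε, ζ, η, θ} ∈ τ ✓.
Open sets in the quotient: τ_Q = {{}, {[δ=ζ], [ε=η]}, {[θ]}, {[δ=ζ], [ε=η], [θ]}} (4 elements).


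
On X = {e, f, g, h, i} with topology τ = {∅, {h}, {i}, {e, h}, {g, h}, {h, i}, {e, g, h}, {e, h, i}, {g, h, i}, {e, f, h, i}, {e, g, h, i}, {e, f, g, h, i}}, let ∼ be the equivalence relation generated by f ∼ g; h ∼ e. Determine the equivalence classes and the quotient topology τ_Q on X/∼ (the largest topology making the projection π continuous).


X/∼ = {[e=h], [f=g], [i]}; |τ_Q| = 5.

Equivalence classes: [e=h], [f=g], [i].
Quotient map π: X → X/∼ sends e ↦ [e=h], f ↦ [f=g], g ↦ [f=g], h ↦ [e=h], i ↦ [i].
For each subset V ⊆ X/∼, compute π^{-1}(V) ⊆ X and check whether π^{-1}(V) ∈ τ. V is open in τ_Q iff π^{-1}(V) ∈ τ.
  V = {}: π^{-1}(V) = ∅ ∈ τ ✓.
  V = {[e=h]}: π^{-1}(V) = {e, h} ∈ τ ✓.
  V = {[f=g]}: π^{-1}(V) = {f, g} ∉ τ ✗.
  V = {[e=h], [f=g]}: π^{-1}(V) = {e, f, g, h} ∉ τ ✗.
  V = {[i]}: π^{-1}(V) = {i} ∈ τ ✓.
  V = {[e=h], [i]}: π^{-1}(V) = {e, h, i} ∈ τ ✓.
  V = {[f=g], [i]}: π^{-1}(V) = {f, g, i} ∉ τ ✗.
  V = {[e=h], [f=g], [i]}: π^{-1}(V) = {e, f, g, h, i} ∈ τ ✓.
Open sets in the quotient: τ_Q = {{}, {[e=h]}, {[i]}, {[e=h], [i]}, {[e=h], [f=g], [i]}} (5 elements).


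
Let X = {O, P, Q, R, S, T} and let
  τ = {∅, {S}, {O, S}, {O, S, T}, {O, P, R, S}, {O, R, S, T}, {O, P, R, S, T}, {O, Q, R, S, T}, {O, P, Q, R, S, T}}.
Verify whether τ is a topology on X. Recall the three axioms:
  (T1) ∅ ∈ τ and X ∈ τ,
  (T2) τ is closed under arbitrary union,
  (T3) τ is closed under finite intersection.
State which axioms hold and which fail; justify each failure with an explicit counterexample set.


τ is NOT a topology on X.

Axiom (T1): ∅ ∈ τ? Yes; X ∈ τ? Yes.
Axiom (T2/T3): check pairwise unions and intersections of members of τ.
Counterexample for (T3): {O, P, R, S} ∩ {O, R, S, T} = {O, R, S} ∉ τ. Therefore τ is NOT a topology.


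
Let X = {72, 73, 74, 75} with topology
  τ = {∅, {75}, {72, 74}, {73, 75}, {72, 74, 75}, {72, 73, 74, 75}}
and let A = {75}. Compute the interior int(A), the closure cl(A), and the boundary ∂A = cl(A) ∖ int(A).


int(A) = {75}, cl(A) = {73, 75}, ∂A = {73}.

Closed sets in (X, τ) are complements of opens:
  closed(X, τ) = {∅, {73}, {72, 74}, {73, 75}, {72, 73, 74}, {72, 73, 74, 75}}.
int(A) = ⋃ {U ∈ τ : U ⊆ A}. Opens contained in A: ∅, {75}.
Taking the union of these: int(A) = {75}.
cl(A) = ⋂ {C closed : A ⊆ C}. Closed sets containing A: {73, 75}, {72, 73, 74, 75}.
Intersecting these: cl(A) = {73, 75}.
∂A = cl(A) ∖ int(A) = {73, 75} ∖ {75} = {73}.
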